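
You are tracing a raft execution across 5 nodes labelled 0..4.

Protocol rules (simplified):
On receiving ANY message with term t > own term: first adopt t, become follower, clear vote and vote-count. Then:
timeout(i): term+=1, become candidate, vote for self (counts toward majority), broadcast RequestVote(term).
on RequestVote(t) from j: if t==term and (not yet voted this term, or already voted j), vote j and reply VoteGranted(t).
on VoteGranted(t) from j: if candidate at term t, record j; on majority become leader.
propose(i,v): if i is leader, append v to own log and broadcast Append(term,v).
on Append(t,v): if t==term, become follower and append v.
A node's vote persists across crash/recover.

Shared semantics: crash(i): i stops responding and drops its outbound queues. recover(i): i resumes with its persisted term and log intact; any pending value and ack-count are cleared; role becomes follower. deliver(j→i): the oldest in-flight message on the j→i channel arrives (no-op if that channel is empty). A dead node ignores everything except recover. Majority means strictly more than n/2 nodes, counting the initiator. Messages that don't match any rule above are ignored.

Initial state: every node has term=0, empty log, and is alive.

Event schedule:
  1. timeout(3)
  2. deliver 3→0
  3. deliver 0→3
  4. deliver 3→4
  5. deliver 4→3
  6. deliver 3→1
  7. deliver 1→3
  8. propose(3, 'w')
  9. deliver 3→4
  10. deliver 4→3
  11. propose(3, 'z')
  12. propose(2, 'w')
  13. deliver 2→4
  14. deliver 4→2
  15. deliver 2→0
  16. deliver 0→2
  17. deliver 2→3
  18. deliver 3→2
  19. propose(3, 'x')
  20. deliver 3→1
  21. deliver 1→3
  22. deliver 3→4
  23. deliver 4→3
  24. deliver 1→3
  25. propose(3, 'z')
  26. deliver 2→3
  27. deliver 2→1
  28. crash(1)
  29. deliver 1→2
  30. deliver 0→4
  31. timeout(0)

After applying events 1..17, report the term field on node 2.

0

e1 timeout(3): 3[cand,t=1,-]
e2 deliver 3→0: 0[foll,t=1,-]
e3 deliver 0→3: ·
e4 deliver 3→4: 4[foll,t=1,-]
e5 deliver 4→3: 3[lead,t=1,-]
e6 deliver 3→1: 1[foll,t=1,-]
e7 deliver 1→3: ·
e8 propose(3,'w'): 3[lead,t=1,w]
e9 deliver 3→4: 4[foll,t=1,w]
e10 deliver 4→3: ·
e11 propose(3,'z'): 3[lead,t=1,w,z]
e12 propose(2,'w'): ·
e13 deliver 2→4: ·
e14 deliver 4→2: ·
e15 deliver 2→0: ·
e16 deliver 0→2: ·
e17 deliver 2→3: ·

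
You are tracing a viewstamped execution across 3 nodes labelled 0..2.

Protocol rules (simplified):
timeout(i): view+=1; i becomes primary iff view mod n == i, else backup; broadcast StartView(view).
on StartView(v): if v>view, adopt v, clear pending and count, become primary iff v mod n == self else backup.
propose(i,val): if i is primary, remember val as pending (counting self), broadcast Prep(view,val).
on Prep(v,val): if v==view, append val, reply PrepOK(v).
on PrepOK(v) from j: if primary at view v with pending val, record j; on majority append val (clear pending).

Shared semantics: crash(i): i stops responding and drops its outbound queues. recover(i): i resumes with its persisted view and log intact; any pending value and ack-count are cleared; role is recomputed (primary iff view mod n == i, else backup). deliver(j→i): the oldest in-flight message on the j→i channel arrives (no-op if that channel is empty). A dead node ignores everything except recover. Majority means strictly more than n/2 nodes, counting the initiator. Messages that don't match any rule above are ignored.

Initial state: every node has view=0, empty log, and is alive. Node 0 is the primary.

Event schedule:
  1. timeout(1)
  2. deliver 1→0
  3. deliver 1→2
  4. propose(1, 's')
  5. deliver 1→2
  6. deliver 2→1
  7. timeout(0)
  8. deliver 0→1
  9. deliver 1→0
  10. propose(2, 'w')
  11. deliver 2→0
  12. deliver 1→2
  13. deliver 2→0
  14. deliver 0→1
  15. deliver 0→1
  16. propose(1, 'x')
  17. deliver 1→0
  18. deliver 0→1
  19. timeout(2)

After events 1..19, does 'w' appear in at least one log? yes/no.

no

[1] timeout(1) → N1(prim v1 [-])
[2] deliver 1→0 → N0(back v1 [-])
[3] deliver 1→2 → N2(back v1 [-])
[4] propose(1,'s') → ∅
[5] deliver 1→2 → N2(back v1 [s])
[6] deliver 2→1 → N1(prim v1 [s])
[7] timeout(0) → N0(back v2 [-])
[8] deliver 0→1 → N1(back v2 [s])
[9] deliver 1→0 → ∅
[10] propose(2,'w') → ∅
[11] deliver 2→0 → ∅
[12] deliver 1→2 → ∅
[13] deliver 2→0 → ∅
[14] deliver 0→1 → ∅
[15] deliver 0→1 → ∅
[16] propose(1,'x') → ∅
[17] deliver 1→0 → ∅
[18] deliver 0→1 → ∅
[19] timeout(2) → N2(prim v2 [s])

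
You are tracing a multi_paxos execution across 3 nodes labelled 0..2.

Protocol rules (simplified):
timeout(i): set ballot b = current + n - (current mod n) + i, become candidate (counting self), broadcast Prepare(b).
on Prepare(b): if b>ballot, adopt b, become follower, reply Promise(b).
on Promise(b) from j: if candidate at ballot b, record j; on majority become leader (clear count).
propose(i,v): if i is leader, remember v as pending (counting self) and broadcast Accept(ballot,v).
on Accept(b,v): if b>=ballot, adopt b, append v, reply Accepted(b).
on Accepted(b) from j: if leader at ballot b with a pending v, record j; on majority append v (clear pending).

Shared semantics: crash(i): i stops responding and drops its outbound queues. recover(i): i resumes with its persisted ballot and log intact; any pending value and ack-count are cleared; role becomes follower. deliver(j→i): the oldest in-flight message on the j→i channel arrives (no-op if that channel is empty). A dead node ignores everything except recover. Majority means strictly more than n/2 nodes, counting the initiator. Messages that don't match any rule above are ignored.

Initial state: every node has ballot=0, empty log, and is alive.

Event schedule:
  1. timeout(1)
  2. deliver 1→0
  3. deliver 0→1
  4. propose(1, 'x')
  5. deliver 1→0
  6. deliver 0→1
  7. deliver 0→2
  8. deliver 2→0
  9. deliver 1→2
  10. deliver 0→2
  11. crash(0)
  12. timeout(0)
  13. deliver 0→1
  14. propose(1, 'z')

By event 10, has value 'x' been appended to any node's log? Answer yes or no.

[1] timeout(1) → N1(cand b4 [-])
[2] deliver 1→0 → N0(foll b4 [-])
[3] deliver 0→1 → N1(lead b4 [-])
[4] propose(1,'x') → ∅
[5] deliver 1→0 → N0(foll b4 [x])
[6] deliver 0→1 → N1(lead b4 [x])
[7] deliver 0→2 → ∅
[8] deliver 2→0 → ∅
[9] deliver 1→2 → N2(foll b4 [-])
[10] deliver 0→2 → ∅

yes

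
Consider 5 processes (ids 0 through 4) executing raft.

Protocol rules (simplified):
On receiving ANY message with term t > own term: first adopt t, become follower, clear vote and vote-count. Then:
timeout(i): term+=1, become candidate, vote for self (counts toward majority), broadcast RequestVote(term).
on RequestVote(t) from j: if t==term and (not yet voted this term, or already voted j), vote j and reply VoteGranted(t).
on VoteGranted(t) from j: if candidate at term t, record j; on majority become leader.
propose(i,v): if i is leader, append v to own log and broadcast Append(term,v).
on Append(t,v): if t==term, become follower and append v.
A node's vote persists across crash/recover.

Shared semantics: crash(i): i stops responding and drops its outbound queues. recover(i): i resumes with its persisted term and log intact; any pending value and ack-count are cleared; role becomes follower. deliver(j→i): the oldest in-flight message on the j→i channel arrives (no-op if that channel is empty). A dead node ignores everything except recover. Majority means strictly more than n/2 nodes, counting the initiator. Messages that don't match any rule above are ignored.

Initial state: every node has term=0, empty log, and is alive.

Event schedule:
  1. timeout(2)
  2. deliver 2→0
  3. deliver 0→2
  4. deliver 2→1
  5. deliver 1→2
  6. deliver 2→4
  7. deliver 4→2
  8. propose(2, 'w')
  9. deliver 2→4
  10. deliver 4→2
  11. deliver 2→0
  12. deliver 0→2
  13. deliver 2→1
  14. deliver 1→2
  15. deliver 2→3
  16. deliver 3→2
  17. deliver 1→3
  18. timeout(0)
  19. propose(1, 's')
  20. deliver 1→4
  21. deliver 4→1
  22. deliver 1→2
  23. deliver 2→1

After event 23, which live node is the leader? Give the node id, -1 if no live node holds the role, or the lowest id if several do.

2

e1 timeout(2): 2[cand,t=1,-]
e2 deliver 2→0: 0[foll,t=1,-]
e3 deliver 0→2: ·
e4 deliver 2→1: 1[foll,t=1,-]
e5 deliver 1→2: 2[lead,t=1,-]
e6 deliver 2→4: 4[foll,t=1,-]
e7 deliver 4→2: ·
e8 propose(2,'w'): 2[lead,t=1,w]
e9 deliver 2→4: 4[foll,t=1,w]
e10 deliver 4→2: ·
e11 deliver 2→0: 0[foll,t=1,w]
e12 deliver 0→2: ·
e13 deliver 2→1: 1[foll,t=1,w]
e14 deliver 1→2: ·
e15 deliver 2→3: 3[foll,t=1,-]
e16 deliver 3→2: ·
e17 deliver 1→3: ·
e18 timeout(0): 0[cand,t=2,w]
e19 propose(1,'s'): ·
e20 deliver 1→4: ·
e21 deliver 4→1: ·
e22 deliver 1→2: ·
e23 deliver 2→1: ·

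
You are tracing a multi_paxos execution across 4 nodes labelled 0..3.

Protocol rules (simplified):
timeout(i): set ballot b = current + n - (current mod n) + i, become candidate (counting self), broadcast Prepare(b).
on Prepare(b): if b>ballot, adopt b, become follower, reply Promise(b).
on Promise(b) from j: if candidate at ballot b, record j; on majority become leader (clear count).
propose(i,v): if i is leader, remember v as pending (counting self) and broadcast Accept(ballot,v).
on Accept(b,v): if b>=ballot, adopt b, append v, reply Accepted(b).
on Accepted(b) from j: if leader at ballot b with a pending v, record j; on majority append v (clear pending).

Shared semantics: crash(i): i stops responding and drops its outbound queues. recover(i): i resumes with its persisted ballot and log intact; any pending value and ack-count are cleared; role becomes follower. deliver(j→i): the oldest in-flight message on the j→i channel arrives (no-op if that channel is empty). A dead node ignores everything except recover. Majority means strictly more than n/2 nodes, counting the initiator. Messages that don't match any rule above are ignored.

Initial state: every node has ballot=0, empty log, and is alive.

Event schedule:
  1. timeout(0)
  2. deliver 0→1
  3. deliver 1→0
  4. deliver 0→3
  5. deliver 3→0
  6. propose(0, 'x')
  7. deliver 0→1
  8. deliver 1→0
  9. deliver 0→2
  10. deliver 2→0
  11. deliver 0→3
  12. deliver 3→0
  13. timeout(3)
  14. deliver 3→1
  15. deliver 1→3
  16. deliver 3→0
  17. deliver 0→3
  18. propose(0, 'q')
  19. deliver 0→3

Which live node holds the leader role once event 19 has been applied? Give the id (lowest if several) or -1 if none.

3

after 1 — timeout(0): n0:cand/b4/[-]
after 2 — deliver 0→1: n1:foll/b4/[-]
after 3 — deliver 1→0: ·
after 4 — deliver 0→3: n3:foll/b4/[-]
after 5 — deliver 3→0: n0:lead/b4/[-]
after 6 — propose(0,'x'): ·
after 7 — deliver 0→1: n1:foll/b4/[x]
after 8 — deliver 1→0: ·
after 9 — deliver 0→2: n2:foll/b4/[-]
after 10 — deliver 2→0: ·
after 11 — deliver 0→3: n3:foll/b4/[x]
after 12 — deliver 3→0: n0:lead/b4/[x]
after 13 — timeout(3): n3:cand/b11/[x]
after 14 — deliver 3→1: n1:foll/b11/[x]
after 15 — deliver 1→3: ·
after 16 — deliver 3→0: n0:foll/b11/[x]
after 17 — deliver 0→3: n3:lead/b11/[x]
after 18 — propose(0,'q'): ·
after 19 — deliver 0→3: ·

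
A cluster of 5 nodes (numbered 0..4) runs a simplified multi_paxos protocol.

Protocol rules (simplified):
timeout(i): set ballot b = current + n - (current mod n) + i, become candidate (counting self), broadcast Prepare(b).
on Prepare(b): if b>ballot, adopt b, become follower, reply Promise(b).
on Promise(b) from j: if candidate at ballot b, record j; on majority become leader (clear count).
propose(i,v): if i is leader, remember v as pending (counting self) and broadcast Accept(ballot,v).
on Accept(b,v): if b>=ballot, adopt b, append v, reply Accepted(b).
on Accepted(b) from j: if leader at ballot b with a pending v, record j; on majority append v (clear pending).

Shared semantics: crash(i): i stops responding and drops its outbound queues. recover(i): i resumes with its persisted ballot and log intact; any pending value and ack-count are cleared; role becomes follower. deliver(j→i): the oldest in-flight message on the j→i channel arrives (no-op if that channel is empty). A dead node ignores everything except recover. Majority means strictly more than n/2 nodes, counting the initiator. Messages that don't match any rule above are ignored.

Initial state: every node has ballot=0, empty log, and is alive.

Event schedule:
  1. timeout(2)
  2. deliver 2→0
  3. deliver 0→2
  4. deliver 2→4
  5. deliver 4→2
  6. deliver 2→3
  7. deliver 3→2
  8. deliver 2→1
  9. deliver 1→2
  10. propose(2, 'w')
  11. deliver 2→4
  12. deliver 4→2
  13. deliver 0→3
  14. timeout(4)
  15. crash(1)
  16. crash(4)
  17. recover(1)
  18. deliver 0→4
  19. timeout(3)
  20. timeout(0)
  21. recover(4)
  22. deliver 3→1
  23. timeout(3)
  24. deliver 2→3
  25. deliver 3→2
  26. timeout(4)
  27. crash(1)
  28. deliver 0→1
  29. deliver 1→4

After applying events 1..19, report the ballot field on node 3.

13

[1] timeout(2) → N2(cand b7 [-])
[2] deliver 2→0 → N0(foll b7 [-])
[3] deliver 0→2 → ∅
[4] deliver 2→4 → N4(foll b7 [-])
[5] deliver 4→2 → N2(lead b7 [-])
[6] deliver 2→3 → N3(foll b7 [-])
[7] deliver 3→2 → ∅
[8] deliver 2→1 → N1(foll b7 [-])
[9] deliver 1→2 → ∅
[10] propose(2,'w') → ∅
[11] deliver 2→4 → N4(foll b7 [w])
[12] deliver 4→2 → ∅
[13] deliver 0→3 → ∅
[14] timeout(4) → N4(cand b14 [w])
[15] crash(1) → N1(✗foll b7 [-])
[16] crash(4) → N4(✗cand b14 [w])
[17] recover(1) → N1(foll b7 [-])
[18] deliver 0→4 → ∅
[19] timeout(3) → N3(cand b13 [-])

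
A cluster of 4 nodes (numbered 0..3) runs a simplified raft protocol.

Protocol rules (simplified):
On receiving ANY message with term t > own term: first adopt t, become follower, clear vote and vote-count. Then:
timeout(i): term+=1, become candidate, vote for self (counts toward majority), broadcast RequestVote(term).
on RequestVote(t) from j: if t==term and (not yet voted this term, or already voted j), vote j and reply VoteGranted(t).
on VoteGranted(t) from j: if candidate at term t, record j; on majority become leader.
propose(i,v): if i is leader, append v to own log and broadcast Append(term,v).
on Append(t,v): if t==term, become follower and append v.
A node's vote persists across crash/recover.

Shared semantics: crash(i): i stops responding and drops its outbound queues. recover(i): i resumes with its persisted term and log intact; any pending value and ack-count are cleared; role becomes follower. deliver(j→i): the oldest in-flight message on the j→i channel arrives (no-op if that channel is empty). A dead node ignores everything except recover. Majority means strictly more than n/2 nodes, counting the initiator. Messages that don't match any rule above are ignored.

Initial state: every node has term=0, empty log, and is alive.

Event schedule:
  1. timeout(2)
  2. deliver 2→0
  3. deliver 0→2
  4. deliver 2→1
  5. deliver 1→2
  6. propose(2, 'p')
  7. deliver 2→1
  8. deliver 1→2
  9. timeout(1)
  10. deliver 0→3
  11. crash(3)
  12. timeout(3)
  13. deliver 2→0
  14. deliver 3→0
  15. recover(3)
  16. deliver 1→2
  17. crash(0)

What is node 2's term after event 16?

2

1. timeout(2):  <2:cand t1 ->
2. deliver 2→0:  <0:foll t1 ->
3. deliver 0→2:  nop
4. deliver 2→1:  <1:foll t1 ->
5. deliver 1→2:  <2:lead t1 ->
6. propose(2,'p'):  <2:lead t1 p>
7. deliver 2→1:  <1:foll t1 p>
8. deliver 1→2:  nop
9. timeout(1):  <1:cand t2 p>
10. deliver 0→3:  nop
11. crash(3):  <3:✗foll t0 ->
12. timeout(3):  nop
13. deliver 2→0:  <0:foll t1 p>
14. deliver 3→0:  nop
15. recover(3):  <3:foll t0 ->
16. deliver 1→2:  <2:foll t2 p>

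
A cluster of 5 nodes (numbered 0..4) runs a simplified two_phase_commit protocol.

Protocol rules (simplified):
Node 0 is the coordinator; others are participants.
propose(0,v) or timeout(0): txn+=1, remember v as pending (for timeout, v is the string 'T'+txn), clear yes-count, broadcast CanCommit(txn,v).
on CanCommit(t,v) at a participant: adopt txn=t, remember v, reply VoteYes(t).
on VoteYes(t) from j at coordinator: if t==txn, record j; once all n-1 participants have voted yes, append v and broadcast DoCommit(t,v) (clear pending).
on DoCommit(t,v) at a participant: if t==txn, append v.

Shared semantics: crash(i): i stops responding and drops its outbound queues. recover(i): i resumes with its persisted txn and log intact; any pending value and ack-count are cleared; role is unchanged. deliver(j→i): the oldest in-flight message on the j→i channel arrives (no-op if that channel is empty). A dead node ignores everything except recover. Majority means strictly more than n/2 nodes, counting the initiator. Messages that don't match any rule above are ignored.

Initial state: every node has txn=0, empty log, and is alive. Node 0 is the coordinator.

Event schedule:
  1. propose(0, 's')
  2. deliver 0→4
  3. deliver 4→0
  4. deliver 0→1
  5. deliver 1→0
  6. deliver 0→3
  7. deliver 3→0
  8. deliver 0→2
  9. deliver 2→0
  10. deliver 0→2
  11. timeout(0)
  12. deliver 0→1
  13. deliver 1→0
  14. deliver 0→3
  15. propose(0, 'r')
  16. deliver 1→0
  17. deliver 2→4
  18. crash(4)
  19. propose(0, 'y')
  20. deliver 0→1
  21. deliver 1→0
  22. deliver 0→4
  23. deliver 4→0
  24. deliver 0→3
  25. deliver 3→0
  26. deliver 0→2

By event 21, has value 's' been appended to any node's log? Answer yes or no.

e1 propose(0,'s'): 0[coor,t=1,-]
e2 deliver 0→4: 4[part,t=1,-]
e3 deliver 4→0: ·
e4 deliver 0→1: 1[part,t=1,-]
e5 deliver 1→0: ·
e6 deliver 0→3: 3[part,t=1,-]
e7 deliver 3→0: ·
e8 deliver 0→2: 2[part,t=1,-]
e9 deliver 2→0: 0[coor,t=1,s]
e10 deliver 0→2: 2[part,t=1,s]
e11 timeout(0): 0[coor,t=2,s]
e12 deliver 0→1: 1[part,t=1,s]
e13 deliver 1→0: ·
e14 deliver 0→3: 3[part,t=1,s]
e15 propose(0,'r'): 0[coor,t=3,s]
e16 deliver 1→0: ·
e17 deliver 2→4: ·
e18 crash(4): 4[✗part,t=1,-]
e19 propose(0,'y'): 0[coor,t=4,s]
e20 deliver 0→1: 1[part,t=2,s]
e21 deliver 1→0: ·

yes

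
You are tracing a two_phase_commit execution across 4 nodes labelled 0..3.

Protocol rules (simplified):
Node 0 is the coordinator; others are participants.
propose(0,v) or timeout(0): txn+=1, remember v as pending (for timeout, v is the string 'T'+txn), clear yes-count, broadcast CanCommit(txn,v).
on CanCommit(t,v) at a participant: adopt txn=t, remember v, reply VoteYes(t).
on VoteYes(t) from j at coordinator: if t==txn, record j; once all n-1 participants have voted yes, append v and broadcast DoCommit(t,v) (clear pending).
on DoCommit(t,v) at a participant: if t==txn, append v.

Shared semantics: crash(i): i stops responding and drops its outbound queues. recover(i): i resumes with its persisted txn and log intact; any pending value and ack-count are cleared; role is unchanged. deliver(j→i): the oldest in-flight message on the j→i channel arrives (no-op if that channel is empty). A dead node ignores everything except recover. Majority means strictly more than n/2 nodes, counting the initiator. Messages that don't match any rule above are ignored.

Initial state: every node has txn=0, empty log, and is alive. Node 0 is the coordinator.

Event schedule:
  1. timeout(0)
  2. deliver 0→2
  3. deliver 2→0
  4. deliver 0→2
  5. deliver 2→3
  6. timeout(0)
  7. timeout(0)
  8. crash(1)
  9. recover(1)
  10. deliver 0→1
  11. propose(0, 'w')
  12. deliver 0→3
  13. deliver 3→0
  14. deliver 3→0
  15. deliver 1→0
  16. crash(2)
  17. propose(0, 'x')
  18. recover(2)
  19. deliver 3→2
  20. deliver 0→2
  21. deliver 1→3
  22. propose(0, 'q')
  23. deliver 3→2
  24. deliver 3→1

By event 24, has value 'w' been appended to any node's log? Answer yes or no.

e1 timeout(0): 0[coor,t=1,-]
e2 deliver 0→2: 2[part,t=1,-]
e3 deliver 2→0: ·
e4 deliver 0→2: ·
e5 deliver 2→3: ·
e6 timeout(0): 0[coor,t=2,-]
e7 timeout(0): 0[coor,t=3,-]
e8 crash(1): 1[✗part,t=0,-]
e9 recover(1): 1[part,t=0,-]
e10 deliver 0→1: 1[part,t=1,-]
e11 propose(0,'w'): 0[coor,t=4,-]
e12 deliver 0→3: 3[part,t=1,-]
e13 deliver 3→0: ·
e14 deliver 3→0: ·
e15 deliver 1→0: ·
e16 crash(2): 2[✗part,t=1,-]
e17 propose(0,'x'): 0[coor,t=5,-]
e18 recover(2): 2[part,t=1,-]
e19 deliver 3→2: ·
e20 deliver 0→2: 2[part,t=2,-]
e21 deliver 1→3: ·
e22 propose(0,'q'): 0[coor,t=6,-]
e23 deliver 3→2: ·
e24 deliver 3→1: ·

no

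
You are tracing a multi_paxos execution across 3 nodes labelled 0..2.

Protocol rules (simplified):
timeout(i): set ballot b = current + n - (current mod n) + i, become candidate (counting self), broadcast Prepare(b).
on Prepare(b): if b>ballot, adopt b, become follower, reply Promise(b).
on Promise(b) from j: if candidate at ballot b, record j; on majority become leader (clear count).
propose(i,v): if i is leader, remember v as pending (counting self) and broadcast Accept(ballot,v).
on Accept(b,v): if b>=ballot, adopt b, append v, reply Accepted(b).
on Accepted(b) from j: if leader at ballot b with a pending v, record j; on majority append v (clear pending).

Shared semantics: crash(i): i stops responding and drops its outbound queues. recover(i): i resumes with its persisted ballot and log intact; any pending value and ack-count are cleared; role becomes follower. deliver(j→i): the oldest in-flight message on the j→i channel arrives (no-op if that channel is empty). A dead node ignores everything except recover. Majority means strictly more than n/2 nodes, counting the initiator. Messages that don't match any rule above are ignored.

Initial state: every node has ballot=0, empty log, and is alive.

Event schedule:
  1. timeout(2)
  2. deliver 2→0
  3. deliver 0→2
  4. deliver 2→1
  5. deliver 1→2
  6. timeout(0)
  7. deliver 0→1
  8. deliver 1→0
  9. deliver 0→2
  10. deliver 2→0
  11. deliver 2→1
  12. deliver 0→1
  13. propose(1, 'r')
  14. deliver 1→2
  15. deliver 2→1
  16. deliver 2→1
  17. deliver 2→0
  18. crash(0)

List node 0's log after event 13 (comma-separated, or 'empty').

e1 timeout(2): 2[cand,b=5,-]
e2 deliver 2→0: 0[foll,b=5,-]
e3 deliver 0→2: 2[lead,b=5,-]
e4 deliver 2→1: 1[foll,b=5,-]
e5 deliver 1→2: ·
e6 timeout(0): 0[cand,b=6,-]
e7 deliver 0→1: 1[foll,b=6,-]
e8 deliver 1→0: 0[lead,b=6,-]
e9 deliver 0→2: 2[foll,b=6,-]
e10 deliver 2→0: ·
e11 deliver 2→1: ·
e12 deliver 0→1: ·
e13 propose(1,'r'): ·

empty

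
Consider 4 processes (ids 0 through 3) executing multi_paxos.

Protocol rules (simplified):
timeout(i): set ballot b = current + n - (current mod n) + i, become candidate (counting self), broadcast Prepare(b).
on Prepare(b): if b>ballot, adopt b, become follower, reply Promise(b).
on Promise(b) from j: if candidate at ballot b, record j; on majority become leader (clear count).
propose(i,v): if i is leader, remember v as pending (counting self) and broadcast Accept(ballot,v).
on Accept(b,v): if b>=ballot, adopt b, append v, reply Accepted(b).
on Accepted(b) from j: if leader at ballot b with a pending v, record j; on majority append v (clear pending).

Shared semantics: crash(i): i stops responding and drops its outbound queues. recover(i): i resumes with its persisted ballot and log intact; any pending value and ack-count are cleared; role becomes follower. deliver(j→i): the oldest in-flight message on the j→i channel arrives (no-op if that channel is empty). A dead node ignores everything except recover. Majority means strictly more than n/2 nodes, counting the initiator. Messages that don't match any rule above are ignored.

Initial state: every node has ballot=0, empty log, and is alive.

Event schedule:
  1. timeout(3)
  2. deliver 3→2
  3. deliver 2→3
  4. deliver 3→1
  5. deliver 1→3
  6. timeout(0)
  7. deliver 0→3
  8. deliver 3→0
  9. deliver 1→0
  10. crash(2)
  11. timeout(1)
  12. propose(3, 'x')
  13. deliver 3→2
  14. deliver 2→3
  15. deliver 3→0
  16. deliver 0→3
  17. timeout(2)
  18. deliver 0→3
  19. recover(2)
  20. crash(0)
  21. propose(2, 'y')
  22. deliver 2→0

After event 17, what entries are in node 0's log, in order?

x

step 1 timeout(3): 3={cand,b=7,log=-}
step 2 deliver 3→2: 2={foll,b=7,log=-}
step 3 deliver 2→3: —
step 4 deliver 3→1: 1={foll,b=7,log=-}
step 5 deliver 1→3: 3={lead,b=7,log=-}
step 6 timeout(0): 0={cand,b=4,log=-}
step 7 deliver 0→3: —
step 8 deliver 3→0: 0={foll,b=7,log=-}
step 9 deliver 1→0: —
step 10 crash(2): 2={✗foll,b=7,log=-}
step 11 timeout(1): 1={cand,b=9,log=-}
step 12 propose(3,'x'): —
step 13 deliver 3→2: —
step 14 deliver 2→3: —
step 15 deliver 3→0: 0={foll,b=7,log=x}
step 16 deliver 0→3: —
step 17 timeout(2): —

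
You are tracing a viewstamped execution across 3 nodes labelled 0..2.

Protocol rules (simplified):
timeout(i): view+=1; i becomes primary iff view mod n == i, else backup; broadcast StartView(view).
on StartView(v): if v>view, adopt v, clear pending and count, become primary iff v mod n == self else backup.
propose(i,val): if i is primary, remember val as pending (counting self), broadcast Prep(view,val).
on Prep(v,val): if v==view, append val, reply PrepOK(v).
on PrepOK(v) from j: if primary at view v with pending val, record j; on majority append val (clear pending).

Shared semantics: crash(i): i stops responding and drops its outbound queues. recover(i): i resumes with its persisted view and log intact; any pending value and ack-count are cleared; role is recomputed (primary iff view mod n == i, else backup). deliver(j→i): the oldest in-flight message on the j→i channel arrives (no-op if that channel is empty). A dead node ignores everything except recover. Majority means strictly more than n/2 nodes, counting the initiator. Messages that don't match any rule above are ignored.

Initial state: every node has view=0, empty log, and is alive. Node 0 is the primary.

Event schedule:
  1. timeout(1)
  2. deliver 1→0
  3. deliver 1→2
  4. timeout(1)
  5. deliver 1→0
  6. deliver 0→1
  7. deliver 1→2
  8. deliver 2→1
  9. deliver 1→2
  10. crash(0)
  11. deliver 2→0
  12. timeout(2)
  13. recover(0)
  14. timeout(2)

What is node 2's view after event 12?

e1 timeout(1): 1[prim,v=1,-]
e2 deliver 1→0: 0[back,v=1,-]
e3 deliver 1→2: 2[back,v=1,-]
e4 timeout(1): 1[back,v=2,-]
e5 deliver 1→0: 0[back,v=2,-]
e6 deliver 0→1: ·
e7 deliver 1→2: 2[prim,v=2,-]
e8 deliver 2→1: ·
e9 deliver 1→2: ·
e10 crash(0): 0[✗back,v=2,-]
e11 deliver 2→0: ·
e12 timeout(2): 2[back,v=3,-]

3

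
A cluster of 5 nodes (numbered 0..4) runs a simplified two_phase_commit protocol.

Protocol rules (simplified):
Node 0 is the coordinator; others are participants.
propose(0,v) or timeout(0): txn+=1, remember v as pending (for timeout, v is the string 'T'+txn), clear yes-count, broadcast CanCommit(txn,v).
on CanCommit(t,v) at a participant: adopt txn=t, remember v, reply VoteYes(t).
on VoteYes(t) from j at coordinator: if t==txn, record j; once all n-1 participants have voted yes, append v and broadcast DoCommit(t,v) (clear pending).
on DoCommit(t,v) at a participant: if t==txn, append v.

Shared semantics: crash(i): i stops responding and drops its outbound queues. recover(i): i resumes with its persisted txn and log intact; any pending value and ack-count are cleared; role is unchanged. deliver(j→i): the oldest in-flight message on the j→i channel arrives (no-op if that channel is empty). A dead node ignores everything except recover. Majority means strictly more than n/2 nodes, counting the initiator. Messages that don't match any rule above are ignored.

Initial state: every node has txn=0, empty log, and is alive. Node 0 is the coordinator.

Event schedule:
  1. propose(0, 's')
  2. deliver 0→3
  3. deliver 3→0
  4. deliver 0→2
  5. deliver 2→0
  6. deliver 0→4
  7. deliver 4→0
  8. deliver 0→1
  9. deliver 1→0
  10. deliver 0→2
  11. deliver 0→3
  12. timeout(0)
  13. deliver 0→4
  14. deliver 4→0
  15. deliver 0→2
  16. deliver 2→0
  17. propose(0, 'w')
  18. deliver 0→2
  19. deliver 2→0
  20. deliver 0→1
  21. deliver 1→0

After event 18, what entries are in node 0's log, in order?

s

step 1 propose(0,'s'): 0={coor,t=1,log=-}
step 2 deliver 0→3: 3={part,t=1,log=-}
step 3 deliver 3→0: —
step 4 deliver 0→2: 2={part,t=1,log=-}
step 5 deliver 2→0: —
step 6 deliver 0→4: 4={part,t=1,log=-}
step 7 deliver 4→0: —
step 8 deliver 0→1: 1={part,t=1,log=-}
step 9 deliver 1→0: 0={coor,t=1,log=s}
step 10 deliver 0→2: 2={part,t=1,log=s}
step 11 deliver 0→3: 3={part,t=1,log=s}
step 12 timeout(0): 0={coor,t=2,log=s}
step 13 deliver 0→4: 4={part,t=1,log=s}
step 14 deliver 4→0: —
step 15 deliver 0→2: 2={part,t=2,log=s}
step 16 deliver 2→0: —
step 17 propose(0,'w'): 0={coor,t=3,log=s}
step 18 deliver 0→2: 2={part,t=3,log=s}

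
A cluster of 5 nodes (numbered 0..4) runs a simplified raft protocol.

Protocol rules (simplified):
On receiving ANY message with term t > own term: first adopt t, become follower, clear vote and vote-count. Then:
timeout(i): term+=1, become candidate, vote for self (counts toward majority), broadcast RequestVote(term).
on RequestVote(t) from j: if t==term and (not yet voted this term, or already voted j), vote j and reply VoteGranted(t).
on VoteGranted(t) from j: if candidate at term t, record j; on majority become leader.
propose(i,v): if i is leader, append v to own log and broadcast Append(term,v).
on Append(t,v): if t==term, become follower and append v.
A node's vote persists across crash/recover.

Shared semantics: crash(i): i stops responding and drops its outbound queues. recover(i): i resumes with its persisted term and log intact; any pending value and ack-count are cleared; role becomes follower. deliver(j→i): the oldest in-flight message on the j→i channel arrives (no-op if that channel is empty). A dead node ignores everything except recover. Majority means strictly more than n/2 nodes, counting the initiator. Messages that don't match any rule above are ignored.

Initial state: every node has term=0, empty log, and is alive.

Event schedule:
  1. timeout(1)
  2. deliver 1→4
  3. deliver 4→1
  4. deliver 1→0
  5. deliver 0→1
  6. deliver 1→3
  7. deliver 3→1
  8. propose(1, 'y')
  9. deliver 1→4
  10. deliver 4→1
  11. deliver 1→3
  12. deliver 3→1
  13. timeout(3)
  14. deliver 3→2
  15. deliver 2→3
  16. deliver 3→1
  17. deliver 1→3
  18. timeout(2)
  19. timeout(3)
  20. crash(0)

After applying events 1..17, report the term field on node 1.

after 1 — timeout(1): n1:cand/t1/[-]
after 2 — deliver 1→4: n4:foll/t1/[-]
after 3 — deliver 4→1: ·
after 4 — deliver 1→0: n0:foll/t1/[-]
after 5 — deliver 0→1: n1:lead/t1/[-]
after 6 — deliver 1→3: n3:foll/t1/[-]
after 7 — deliver 3→1: ·
after 8 — propose(1,'y'): n1:lead/t1/[y]
after 9 — deliver 1→4: n4:foll/t1/[y]
after 10 — deliver 4→1: ·
after 11 — deliver 1→3: n3:foll/t1/[y]
after 12 — deliver 3→1: ·
after 13 — timeout(3): n3:cand/t2/[y]
after 14 — deliver 3→2: n2:foll/t2/[-]
after 15 — deliver 2→3: ·
after 16 — deliver 3→1: n1:foll/t2/[y]
after 17 — deliver 1→3: n3:lead/t2/[y]

2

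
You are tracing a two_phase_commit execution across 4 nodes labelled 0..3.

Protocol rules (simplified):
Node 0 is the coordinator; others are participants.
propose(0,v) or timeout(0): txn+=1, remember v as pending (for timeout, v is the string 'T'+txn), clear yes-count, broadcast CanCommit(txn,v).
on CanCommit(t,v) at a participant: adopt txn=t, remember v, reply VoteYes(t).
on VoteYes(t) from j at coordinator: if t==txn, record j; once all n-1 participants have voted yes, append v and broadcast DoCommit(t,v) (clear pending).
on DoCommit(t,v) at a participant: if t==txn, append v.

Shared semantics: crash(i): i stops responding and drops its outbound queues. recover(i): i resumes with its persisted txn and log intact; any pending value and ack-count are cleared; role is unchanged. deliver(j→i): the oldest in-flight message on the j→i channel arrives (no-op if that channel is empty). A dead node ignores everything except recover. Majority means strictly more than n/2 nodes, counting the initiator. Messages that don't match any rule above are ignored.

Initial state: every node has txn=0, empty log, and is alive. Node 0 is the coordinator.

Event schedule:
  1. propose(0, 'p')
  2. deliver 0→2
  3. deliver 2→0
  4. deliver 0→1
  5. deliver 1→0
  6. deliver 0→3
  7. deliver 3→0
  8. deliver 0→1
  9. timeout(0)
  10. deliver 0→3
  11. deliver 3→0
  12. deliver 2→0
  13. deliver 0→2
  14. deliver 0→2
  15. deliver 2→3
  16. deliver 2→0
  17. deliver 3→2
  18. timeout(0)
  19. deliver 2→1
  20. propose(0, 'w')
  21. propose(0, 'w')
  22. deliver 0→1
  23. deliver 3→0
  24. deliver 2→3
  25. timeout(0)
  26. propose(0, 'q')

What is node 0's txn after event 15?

1. propose(0,'p'):  <0:coor t1 ->
2. deliver 0→2:  <2:part t1 ->
3. deliver 2→0:  nop
4. deliver 0→1:  <1:part t1 ->
5. deliver 1→0:  nop
6. deliver 0→3:  <3:part t1 ->
7. deliver 3→0:  <0:coor t1 p>
8. deliver 0→1:  <1:part t1 p>
9. timeout(0):  <0:coor t2 p>
10. deliver 0→3:  <3:part t1 p>
11. deliver 3→0:  nop
12. deliver 2→0:  nop
13. deliver 0→2:  <2:part t1 p>
14. deliver 0→2:  <2:part t2 p>
15. deliver 2→3:  nop

2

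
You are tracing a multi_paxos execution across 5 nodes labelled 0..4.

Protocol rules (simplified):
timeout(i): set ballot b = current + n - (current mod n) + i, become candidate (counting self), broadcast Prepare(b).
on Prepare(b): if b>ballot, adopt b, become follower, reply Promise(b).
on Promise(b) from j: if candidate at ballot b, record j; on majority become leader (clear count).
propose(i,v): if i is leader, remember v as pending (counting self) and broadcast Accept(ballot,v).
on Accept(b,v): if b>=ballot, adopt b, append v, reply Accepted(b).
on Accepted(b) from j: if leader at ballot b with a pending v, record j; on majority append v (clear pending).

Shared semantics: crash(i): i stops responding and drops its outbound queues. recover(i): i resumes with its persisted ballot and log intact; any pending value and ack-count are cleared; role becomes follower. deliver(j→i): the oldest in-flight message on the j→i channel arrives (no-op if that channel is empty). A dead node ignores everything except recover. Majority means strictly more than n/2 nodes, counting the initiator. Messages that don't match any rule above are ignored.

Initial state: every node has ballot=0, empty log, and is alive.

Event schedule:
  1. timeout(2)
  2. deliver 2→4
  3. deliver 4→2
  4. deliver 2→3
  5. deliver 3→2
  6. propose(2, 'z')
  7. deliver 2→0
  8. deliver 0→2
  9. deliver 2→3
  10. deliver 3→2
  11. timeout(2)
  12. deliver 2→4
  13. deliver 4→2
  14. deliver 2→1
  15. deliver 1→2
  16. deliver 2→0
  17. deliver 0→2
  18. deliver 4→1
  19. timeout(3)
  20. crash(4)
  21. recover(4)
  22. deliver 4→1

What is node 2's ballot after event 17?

[1] timeout(2) → N2(cand b7 [-])
[2] deliver 2→4 → N4(foll b7 [-])
[3] deliver 4→2 → ∅
[4] deliver 2→3 → N3(foll b7 [-])
[5] deliver 3→2 → N2(lead b7 [-])
[6] propose(2,'z') → ∅
[7] deliver 2→0 → N0(foll b7 [-])
[8] deliver 0→2 → ∅
[9] deliver 2→3 → N3(foll b7 [z])
[10] deliver 3→2 → ∅
[11] timeout(2) → N2(cand b12 [-])
[12] deliver 2→4 → N4(foll b7 [z])
[13] deliver 4→2 → ∅
[14] deliver 2→1 → N1(foll b7 [-])
[15] deliver 1→2 → ∅
[16] deliver 2→0 → N0(foll b7 [z])
[17] deliver 0→2 → ∅

12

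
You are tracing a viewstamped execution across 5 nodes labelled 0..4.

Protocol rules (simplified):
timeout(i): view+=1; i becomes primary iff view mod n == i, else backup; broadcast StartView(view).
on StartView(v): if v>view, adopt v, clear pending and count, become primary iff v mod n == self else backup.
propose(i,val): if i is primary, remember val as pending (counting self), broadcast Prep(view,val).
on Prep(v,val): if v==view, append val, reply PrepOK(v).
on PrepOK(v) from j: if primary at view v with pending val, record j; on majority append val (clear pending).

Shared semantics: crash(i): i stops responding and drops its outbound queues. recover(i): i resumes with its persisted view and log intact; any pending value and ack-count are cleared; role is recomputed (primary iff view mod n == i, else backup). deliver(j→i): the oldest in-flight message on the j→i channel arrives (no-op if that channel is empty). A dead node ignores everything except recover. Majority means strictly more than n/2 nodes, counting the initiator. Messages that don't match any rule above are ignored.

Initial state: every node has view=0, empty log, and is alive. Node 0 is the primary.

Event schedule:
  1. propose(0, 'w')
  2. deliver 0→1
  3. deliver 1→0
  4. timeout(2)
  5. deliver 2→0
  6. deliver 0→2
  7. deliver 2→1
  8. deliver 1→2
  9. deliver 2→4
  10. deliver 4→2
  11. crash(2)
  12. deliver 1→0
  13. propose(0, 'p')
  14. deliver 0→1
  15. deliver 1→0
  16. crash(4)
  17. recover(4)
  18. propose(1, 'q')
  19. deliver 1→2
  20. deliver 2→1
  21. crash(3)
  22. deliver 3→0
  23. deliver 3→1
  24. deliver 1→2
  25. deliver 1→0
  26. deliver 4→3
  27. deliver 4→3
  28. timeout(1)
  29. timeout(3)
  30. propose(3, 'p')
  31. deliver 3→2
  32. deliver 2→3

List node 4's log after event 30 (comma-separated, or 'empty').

[1] propose(0,'w') → ∅
[2] deliver 0→1 → N1(back v0 [w])
[3] deliver 1→0 → ∅
[4] timeout(2) → N2(back v1 [-])
[5] deliver 2→0 → N0(back v1 [-])
[6] deliver 0→2 → ∅
[7] deliver 2→1 → N1(prim v1 [w])
[8] deliver 1→2 → ∅
[9] deliver 2→4 → N4(back v1 [-])
[10] deliver 4→2 → ∅
[11] crash(2) → N2(✗back v1 [-])
[12] deliver 1→0 → ∅
[13] propose(0,'p') → ∅
[14] deliver 0→1 → ∅
[15] deliver 1→0 → ∅
[16] crash(4) → N4(✗back v1 [-])
[17] recover(4) → N4(back v1 [-])
[18] propose(1,'q') → ∅
[19] deliver 1→2 → ∅
[20] deliver 2→1 → ∅
[21] crash(3) → N3(✗back v0 [-])
[22] deliver 3→0 → ∅
[23] deliver 3→1 → ∅
[24] deliver 1→2 → ∅
[25] deliver 1→0 → N0(back v1 [q])
[26] deliver 4→3 → ∅
[27] deliver 4→3 → ∅
[28] timeout(1) → N1(back v2 [w])
[29] timeout(3) → ∅
[30] propose(3,'p') → ∅

empty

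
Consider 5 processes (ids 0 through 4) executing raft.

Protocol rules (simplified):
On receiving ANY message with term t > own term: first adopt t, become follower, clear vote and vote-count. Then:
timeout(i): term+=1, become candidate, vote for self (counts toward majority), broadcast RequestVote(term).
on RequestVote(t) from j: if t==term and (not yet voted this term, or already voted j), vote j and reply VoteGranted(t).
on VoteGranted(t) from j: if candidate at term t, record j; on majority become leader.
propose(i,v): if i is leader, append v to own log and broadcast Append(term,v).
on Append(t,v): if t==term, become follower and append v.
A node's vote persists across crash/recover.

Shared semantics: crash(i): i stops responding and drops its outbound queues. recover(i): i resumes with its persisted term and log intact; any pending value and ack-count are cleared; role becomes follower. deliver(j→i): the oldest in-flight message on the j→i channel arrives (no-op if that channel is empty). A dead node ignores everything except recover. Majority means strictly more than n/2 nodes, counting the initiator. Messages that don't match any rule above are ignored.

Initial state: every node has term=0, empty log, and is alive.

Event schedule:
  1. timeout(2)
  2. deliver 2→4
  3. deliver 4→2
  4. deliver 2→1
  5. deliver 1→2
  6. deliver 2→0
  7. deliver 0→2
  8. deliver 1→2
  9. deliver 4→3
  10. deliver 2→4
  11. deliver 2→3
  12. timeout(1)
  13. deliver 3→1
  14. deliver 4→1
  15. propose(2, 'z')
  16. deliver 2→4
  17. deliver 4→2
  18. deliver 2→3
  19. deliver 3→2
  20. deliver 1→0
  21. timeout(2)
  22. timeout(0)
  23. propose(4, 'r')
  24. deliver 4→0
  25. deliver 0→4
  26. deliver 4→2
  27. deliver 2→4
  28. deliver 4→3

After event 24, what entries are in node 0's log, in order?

empty

1. timeout(2):  <2:cand t1 ->
2. deliver 2→4:  <4:foll t1 ->
3. deliver 4→2:  nop
4. deliver 2→1:  <1:foll t1 ->
5. deliver 1→2:  <2:lead t1 ->
6. deliver 2→0:  <0:foll t1 ->
7. deliver 0→2:  nop
8. deliver 1→2:  nop
9. deliver 4→3:  nop
10. deliver 2→4:  nop
11. deliver 2→3:  <3:foll t1 ->
12. timeout(1):  <1:cand t2 ->
13. deliver 3→1:  nop
14. deliver 4→1:  nop
15. propose(2,'z'):  <2:lead t1 z>
16. deliver 2→4:  <4:foll t1 z>
17. deliver 4→2:  nop
18. deliver 2→3:  <3:foll t1 z>
19. deliver 3→2:  nop
20. deliver 1→0:  <0:foll t2 ->
21. timeout(2):  <2:cand t2 z>
22. timeout(0):  <0:cand t3 ->
23. propose(4,'r'):  nop
24. deliver 4→0:  nop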